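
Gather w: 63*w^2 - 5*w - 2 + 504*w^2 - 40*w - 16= 567*w^2 - 45*w - 18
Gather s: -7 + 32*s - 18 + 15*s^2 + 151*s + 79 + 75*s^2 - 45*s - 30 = 90*s^2 + 138*s + 24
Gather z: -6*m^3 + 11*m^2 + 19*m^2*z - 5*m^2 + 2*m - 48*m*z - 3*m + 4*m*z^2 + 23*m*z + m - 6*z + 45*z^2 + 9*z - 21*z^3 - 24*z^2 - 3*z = -6*m^3 + 6*m^2 - 21*z^3 + z^2*(4*m + 21) + z*(19*m^2 - 25*m)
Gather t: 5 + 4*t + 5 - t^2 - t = -t^2 + 3*t + 10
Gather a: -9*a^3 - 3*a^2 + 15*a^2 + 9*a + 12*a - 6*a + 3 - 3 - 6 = -9*a^3 + 12*a^2 + 15*a - 6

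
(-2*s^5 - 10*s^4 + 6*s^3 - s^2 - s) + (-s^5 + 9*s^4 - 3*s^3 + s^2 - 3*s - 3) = -3*s^5 - s^4 + 3*s^3 - 4*s - 3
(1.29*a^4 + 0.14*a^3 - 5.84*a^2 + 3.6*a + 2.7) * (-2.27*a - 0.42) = -2.9283*a^5 - 0.8596*a^4 + 13.198*a^3 - 5.7192*a^2 - 7.641*a - 1.134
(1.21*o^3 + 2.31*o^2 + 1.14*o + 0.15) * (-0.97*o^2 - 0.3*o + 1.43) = -1.1737*o^5 - 2.6037*o^4 - 0.0684999999999999*o^3 + 2.8158*o^2 + 1.5852*o + 0.2145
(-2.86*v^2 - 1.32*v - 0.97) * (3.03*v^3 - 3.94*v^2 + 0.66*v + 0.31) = -8.6658*v^5 + 7.2688*v^4 + 0.3741*v^3 + 2.064*v^2 - 1.0494*v - 0.3007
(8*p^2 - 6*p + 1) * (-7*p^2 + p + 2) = -56*p^4 + 50*p^3 + 3*p^2 - 11*p + 2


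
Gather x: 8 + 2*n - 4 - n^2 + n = -n^2 + 3*n + 4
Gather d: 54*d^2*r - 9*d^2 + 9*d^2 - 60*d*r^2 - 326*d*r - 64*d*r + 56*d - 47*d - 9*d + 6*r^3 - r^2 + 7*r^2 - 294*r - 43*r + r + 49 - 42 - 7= 54*d^2*r + d*(-60*r^2 - 390*r) + 6*r^3 + 6*r^2 - 336*r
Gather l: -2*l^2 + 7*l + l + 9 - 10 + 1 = -2*l^2 + 8*l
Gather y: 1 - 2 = -1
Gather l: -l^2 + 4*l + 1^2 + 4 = -l^2 + 4*l + 5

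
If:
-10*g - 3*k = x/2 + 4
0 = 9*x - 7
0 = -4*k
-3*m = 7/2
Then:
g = -79/180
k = 0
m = -7/6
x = 7/9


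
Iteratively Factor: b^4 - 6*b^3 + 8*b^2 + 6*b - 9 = (b - 1)*(b^3 - 5*b^2 + 3*b + 9) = (b - 1)*(b + 1)*(b^2 - 6*b + 9) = (b - 3)*(b - 1)*(b + 1)*(b - 3)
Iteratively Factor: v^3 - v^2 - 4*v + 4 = (v - 2)*(v^2 + v - 2) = (v - 2)*(v + 2)*(v - 1)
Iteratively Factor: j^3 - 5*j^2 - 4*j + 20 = (j + 2)*(j^2 - 7*j + 10) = (j - 5)*(j + 2)*(j - 2)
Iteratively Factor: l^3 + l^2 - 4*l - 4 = (l + 1)*(l^2 - 4) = (l - 2)*(l + 1)*(l + 2)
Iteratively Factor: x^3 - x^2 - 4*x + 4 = (x - 2)*(x^2 + x - 2) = (x - 2)*(x - 1)*(x + 2)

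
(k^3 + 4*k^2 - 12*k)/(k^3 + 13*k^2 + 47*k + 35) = k*(k^2 + 4*k - 12)/(k^3 + 13*k^2 + 47*k + 35)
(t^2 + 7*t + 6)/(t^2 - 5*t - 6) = (t + 6)/(t - 6)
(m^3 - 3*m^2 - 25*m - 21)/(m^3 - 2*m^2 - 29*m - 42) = (m + 1)/(m + 2)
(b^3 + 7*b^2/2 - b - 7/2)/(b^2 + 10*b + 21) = (b^3 + 7*b^2/2 - b - 7/2)/(b^2 + 10*b + 21)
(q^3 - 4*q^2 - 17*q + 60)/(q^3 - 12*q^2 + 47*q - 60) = (q + 4)/(q - 4)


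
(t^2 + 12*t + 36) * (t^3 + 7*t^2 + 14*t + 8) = t^5 + 19*t^4 + 134*t^3 + 428*t^2 + 600*t + 288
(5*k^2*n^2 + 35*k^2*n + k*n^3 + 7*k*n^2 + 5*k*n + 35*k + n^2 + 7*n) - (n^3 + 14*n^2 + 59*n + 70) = 5*k^2*n^2 + 35*k^2*n + k*n^3 + 7*k*n^2 + 5*k*n + 35*k - n^3 - 13*n^2 - 52*n - 70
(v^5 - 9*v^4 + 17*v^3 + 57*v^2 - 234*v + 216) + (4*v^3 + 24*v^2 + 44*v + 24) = v^5 - 9*v^4 + 21*v^3 + 81*v^2 - 190*v + 240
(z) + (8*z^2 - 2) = 8*z^2 + z - 2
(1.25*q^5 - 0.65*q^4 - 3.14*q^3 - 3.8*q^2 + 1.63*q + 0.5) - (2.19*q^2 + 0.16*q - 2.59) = 1.25*q^5 - 0.65*q^4 - 3.14*q^3 - 5.99*q^2 + 1.47*q + 3.09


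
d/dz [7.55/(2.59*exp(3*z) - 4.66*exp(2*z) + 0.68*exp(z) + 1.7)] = (-58.6635*exp(2*z) + 70.366*exp(z) - 5.134)*exp(z)/(2.59*exp(3*z) - 4.66*exp(2*z) + 0.68*exp(z) + 1.7)^2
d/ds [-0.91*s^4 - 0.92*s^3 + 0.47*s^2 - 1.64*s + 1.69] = -3.64*s^3 - 2.76*s^2 + 0.94*s - 1.64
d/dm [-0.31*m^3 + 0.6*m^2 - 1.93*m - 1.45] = -0.93*m^2 + 1.2*m - 1.93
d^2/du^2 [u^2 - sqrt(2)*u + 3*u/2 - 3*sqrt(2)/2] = 2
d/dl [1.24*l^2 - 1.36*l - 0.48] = 2.48*l - 1.36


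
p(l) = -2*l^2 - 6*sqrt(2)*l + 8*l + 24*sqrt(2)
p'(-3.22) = 12.39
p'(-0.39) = 1.07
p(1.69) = 27.41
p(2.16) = 23.56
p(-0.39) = 33.83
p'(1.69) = -7.25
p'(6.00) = -24.49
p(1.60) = 28.04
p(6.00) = -40.97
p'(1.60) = -6.89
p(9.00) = -132.43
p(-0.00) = 33.94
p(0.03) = 33.92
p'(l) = -4*l - 6*sqrt(2) + 8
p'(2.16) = -9.13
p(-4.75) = -8.88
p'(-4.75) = 18.51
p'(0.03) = -0.61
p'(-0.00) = -0.49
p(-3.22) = 14.77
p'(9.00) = -36.49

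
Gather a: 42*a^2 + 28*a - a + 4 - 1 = 42*a^2 + 27*a + 3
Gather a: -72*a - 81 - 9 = -72*a - 90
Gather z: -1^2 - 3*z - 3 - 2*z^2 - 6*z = -2*z^2 - 9*z - 4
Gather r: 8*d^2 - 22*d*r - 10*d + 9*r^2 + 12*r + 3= 8*d^2 - 10*d + 9*r^2 + r*(12 - 22*d) + 3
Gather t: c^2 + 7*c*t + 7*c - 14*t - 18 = c^2 + 7*c + t*(7*c - 14) - 18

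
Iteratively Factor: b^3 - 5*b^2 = (b)*(b^2 - 5*b) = b^2*(b - 5)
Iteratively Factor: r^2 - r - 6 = (r - 3)*(r + 2)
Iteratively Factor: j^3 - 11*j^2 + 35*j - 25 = (j - 1)*(j^2 - 10*j + 25) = (j - 5)*(j - 1)*(j - 5)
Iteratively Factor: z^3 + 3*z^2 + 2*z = (z + 2)*(z^2 + z) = (z + 1)*(z + 2)*(z)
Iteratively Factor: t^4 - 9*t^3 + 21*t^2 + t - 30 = (t - 3)*(t^3 - 6*t^2 + 3*t + 10) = (t - 5)*(t - 3)*(t^2 - t - 2) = (t - 5)*(t - 3)*(t - 2)*(t + 1)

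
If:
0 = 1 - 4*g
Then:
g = 1/4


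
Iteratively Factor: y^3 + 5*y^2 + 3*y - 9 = (y - 1)*(y^2 + 6*y + 9) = (y - 1)*(y + 3)*(y + 3)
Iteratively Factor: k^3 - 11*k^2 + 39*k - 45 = (k - 5)*(k^2 - 6*k + 9) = (k - 5)*(k - 3)*(k - 3)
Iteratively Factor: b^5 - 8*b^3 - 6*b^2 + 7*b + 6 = (b - 3)*(b^4 + 3*b^3 + b^2 - 3*b - 2) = (b - 3)*(b + 1)*(b^3 + 2*b^2 - b - 2) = (b - 3)*(b + 1)*(b + 2)*(b^2 - 1) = (b - 3)*(b - 1)*(b + 1)*(b + 2)*(b + 1)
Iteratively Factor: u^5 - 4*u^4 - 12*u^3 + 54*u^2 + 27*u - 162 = (u - 3)*(u^4 - u^3 - 15*u^2 + 9*u + 54) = (u - 3)*(u + 3)*(u^3 - 4*u^2 - 3*u + 18) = (u - 3)*(u + 2)*(u + 3)*(u^2 - 6*u + 9) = (u - 3)^2*(u + 2)*(u + 3)*(u - 3)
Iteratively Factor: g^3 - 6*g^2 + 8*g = (g)*(g^2 - 6*g + 8) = g*(g - 2)*(g - 4)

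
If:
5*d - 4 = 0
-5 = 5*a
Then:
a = -1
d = 4/5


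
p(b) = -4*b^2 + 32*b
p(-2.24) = -91.75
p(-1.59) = -60.99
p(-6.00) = -336.00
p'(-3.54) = 60.32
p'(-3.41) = 59.28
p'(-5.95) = 79.60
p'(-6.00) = 80.00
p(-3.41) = -155.63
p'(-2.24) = 49.92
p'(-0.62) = 36.96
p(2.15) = 50.31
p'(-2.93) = 55.44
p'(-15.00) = 152.00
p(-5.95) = -332.01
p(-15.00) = -1380.00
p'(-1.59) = 44.72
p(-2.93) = -128.10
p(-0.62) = -21.38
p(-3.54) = -163.41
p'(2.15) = 14.80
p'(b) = 32 - 8*b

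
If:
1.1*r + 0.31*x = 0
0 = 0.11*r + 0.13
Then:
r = -1.18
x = 4.19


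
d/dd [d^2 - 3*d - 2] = 2*d - 3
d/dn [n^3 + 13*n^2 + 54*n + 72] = 3*n^2 + 26*n + 54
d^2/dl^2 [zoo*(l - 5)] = 0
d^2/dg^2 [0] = 0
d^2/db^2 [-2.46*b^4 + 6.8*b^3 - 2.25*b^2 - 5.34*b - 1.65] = -29.52*b^2 + 40.8*b - 4.5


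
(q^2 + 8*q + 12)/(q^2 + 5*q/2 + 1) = 2*(q + 6)/(2*q + 1)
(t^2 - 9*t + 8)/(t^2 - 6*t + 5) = (t - 8)/(t - 5)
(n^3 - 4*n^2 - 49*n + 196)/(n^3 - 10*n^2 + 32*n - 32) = (n^2 - 49)/(n^2 - 6*n + 8)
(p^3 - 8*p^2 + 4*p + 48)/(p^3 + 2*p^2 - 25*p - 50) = (p^2 - 10*p + 24)/(p^2 - 25)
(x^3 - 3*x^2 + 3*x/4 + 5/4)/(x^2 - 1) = (x^2 - 2*x - 5/4)/(x + 1)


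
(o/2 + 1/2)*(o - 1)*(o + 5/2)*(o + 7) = o^4/2 + 19*o^3/4 + 33*o^2/4 - 19*o/4 - 35/4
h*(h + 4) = h^2 + 4*h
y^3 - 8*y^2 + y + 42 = (y - 7)*(y - 3)*(y + 2)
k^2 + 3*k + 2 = (k + 1)*(k + 2)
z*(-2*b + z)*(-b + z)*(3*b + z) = 6*b^3*z - 7*b^2*z^2 + z^4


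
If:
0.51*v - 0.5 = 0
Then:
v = 0.98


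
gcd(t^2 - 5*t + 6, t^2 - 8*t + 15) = t - 3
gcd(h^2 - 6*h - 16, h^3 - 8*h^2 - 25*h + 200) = h - 8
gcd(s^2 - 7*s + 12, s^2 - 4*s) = s - 4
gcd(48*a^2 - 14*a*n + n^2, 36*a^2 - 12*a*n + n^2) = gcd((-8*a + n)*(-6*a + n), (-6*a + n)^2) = 6*a - n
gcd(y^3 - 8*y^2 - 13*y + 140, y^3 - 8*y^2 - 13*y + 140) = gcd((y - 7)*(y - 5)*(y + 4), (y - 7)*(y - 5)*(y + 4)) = y^3 - 8*y^2 - 13*y + 140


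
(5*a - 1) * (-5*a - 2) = -25*a^2 - 5*a + 2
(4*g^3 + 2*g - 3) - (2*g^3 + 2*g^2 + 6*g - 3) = 2*g^3 - 2*g^2 - 4*g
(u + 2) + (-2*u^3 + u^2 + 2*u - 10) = -2*u^3 + u^2 + 3*u - 8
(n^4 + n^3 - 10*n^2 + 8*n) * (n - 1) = n^5 - 11*n^3 + 18*n^2 - 8*n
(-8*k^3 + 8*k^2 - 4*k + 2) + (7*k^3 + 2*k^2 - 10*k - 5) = -k^3 + 10*k^2 - 14*k - 3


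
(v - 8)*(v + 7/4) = v^2 - 25*v/4 - 14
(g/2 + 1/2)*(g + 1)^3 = g^4/2 + 2*g^3 + 3*g^2 + 2*g + 1/2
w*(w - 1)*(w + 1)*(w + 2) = w^4 + 2*w^3 - w^2 - 2*w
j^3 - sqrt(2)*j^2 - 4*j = j*(j - 2*sqrt(2))*(j + sqrt(2))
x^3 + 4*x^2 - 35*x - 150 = (x - 6)*(x + 5)^2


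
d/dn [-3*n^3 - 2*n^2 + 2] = n*(-9*n - 4)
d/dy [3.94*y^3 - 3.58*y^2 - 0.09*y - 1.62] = 11.82*y^2 - 7.16*y - 0.09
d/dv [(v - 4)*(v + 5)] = 2*v + 1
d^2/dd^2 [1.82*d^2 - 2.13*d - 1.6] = 3.64000000000000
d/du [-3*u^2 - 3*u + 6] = -6*u - 3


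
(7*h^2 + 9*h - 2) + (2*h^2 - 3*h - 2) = 9*h^2 + 6*h - 4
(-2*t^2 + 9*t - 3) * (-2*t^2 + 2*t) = 4*t^4 - 22*t^3 + 24*t^2 - 6*t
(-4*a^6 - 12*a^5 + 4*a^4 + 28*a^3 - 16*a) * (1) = -4*a^6 - 12*a^5 + 4*a^4 + 28*a^3 - 16*a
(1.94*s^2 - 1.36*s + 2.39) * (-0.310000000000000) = -0.6014*s^2 + 0.4216*s - 0.7409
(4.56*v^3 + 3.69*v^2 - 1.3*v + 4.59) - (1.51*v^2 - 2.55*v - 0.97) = 4.56*v^3 + 2.18*v^2 + 1.25*v + 5.56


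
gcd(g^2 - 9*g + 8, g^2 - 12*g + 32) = g - 8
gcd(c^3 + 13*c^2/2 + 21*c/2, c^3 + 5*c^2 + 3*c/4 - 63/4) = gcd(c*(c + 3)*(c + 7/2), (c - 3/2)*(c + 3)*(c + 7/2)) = c^2 + 13*c/2 + 21/2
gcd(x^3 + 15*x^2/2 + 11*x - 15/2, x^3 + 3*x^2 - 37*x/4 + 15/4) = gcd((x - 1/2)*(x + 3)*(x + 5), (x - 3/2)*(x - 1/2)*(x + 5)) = x^2 + 9*x/2 - 5/2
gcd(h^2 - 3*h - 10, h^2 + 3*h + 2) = h + 2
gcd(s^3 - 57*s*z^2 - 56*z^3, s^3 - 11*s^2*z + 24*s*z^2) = -s + 8*z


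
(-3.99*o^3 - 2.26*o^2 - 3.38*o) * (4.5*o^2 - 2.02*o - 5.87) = -17.955*o^5 - 2.1102*o^4 + 12.7765*o^3 + 20.0938*o^2 + 19.8406*o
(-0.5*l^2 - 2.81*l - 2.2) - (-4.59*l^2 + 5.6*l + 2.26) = 4.09*l^2 - 8.41*l - 4.46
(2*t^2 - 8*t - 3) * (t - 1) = 2*t^3 - 10*t^2 + 5*t + 3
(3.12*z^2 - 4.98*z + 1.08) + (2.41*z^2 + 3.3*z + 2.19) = 5.53*z^2 - 1.68*z + 3.27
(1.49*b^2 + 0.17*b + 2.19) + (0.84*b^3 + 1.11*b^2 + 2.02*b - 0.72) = 0.84*b^3 + 2.6*b^2 + 2.19*b + 1.47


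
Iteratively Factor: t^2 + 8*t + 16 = (t + 4)*(t + 4)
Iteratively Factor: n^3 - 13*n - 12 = (n - 4)*(n^2 + 4*n + 3) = (n - 4)*(n + 3)*(n + 1)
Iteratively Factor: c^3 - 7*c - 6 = (c + 2)*(c^2 - 2*c - 3) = (c + 1)*(c + 2)*(c - 3)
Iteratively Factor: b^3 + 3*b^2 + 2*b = (b + 1)*(b^2 + 2*b) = (b + 1)*(b + 2)*(b)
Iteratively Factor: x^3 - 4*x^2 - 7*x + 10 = (x + 2)*(x^2 - 6*x + 5) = (x - 1)*(x + 2)*(x - 5)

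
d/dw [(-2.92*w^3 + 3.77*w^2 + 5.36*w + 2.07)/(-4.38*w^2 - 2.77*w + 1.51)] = (12.7896*w^4 + 16.1768*w^3 - 0.193699999999993*w^2 + 29.5186*w + 13.8275)/(19.1844*w^4 + 24.2652*w^3 - 5.5547*w^2 - 8.3654*w + 2.2801)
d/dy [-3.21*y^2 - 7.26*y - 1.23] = -6.42*y - 7.26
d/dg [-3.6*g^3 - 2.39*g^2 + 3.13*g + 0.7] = -10.8*g^2 - 4.78*g + 3.13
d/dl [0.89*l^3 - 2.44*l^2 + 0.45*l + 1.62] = 2.67*l^2 - 4.88*l + 0.45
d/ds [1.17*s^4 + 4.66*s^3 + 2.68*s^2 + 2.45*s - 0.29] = 4.68*s^3 + 13.98*s^2 + 5.36*s + 2.45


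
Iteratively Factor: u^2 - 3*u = (u)*(u - 3)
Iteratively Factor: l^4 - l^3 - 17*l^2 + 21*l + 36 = (l - 3)*(l^3 + 2*l^2 - 11*l - 12) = (l - 3)*(l + 4)*(l^2 - 2*l - 3) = (l - 3)*(l + 1)*(l + 4)*(l - 3)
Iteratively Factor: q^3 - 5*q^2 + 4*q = (q - 1)*(q^2 - 4*q) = (q - 4)*(q - 1)*(q)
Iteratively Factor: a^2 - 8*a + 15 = (a - 5)*(a - 3)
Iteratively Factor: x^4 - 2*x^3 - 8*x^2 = (x - 4)*(x^3 + 2*x^2) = (x - 4)*(x + 2)*(x^2) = x*(x - 4)*(x + 2)*(x)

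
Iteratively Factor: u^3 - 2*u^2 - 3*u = (u + 1)*(u^2 - 3*u) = u*(u + 1)*(u - 3)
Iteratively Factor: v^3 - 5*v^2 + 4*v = (v - 1)*(v^2 - 4*v) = (v - 4)*(v - 1)*(v)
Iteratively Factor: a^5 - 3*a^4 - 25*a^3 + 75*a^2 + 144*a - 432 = (a - 4)*(a^4 + a^3 - 21*a^2 - 9*a + 108) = (a - 4)*(a - 3)*(a^3 + 4*a^2 - 9*a - 36) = (a - 4)*(a - 3)*(a + 4)*(a^2 - 9) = (a - 4)*(a - 3)^2*(a + 4)*(a + 3)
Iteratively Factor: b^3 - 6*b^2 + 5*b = (b - 1)*(b^2 - 5*b) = b*(b - 1)*(b - 5)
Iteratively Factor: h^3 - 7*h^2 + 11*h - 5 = (h - 1)*(h^2 - 6*h + 5) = (h - 5)*(h - 1)*(h - 1)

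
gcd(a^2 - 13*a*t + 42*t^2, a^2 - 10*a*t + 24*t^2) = -a + 6*t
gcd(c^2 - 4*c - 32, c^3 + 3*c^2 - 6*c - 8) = c + 4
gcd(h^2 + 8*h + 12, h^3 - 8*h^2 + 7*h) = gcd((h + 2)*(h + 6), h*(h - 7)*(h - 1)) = 1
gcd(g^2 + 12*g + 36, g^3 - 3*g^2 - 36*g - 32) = 1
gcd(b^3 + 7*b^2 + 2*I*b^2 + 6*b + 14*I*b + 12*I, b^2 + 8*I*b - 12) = b + 2*I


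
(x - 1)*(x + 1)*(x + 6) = x^3 + 6*x^2 - x - 6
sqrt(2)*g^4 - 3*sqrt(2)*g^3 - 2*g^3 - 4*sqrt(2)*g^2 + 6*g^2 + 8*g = g*(g - 4)*(g - sqrt(2))*(sqrt(2)*g + sqrt(2))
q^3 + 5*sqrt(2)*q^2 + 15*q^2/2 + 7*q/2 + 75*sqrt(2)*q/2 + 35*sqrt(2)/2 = (q + 1/2)*(q + 7)*(q + 5*sqrt(2))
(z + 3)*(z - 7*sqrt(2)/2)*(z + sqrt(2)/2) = z^3 - 3*sqrt(2)*z^2 + 3*z^2 - 9*sqrt(2)*z - 7*z/2 - 21/2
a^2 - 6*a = a*(a - 6)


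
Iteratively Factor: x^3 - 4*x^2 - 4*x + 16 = (x - 2)*(x^2 - 2*x - 8) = (x - 4)*(x - 2)*(x + 2)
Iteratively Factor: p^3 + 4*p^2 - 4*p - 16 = (p - 2)*(p^2 + 6*p + 8) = (p - 2)*(p + 4)*(p + 2)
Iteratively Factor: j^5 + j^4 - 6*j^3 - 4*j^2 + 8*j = (j + 2)*(j^4 - j^3 - 4*j^2 + 4*j) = j*(j + 2)*(j^3 - j^2 - 4*j + 4) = j*(j - 2)*(j + 2)*(j^2 + j - 2) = j*(j - 2)*(j + 2)^2*(j - 1)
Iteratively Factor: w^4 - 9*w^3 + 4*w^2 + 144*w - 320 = (w + 4)*(w^3 - 13*w^2 + 56*w - 80) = (w - 4)*(w + 4)*(w^2 - 9*w + 20) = (w - 4)^2*(w + 4)*(w - 5)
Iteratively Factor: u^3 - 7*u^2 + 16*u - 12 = (u - 3)*(u^2 - 4*u + 4) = (u - 3)*(u - 2)*(u - 2)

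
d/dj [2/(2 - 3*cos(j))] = -6*sin(j)/(3*cos(j) - 2)^2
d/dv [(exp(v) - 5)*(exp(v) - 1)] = 2*(exp(v) - 3)*exp(v)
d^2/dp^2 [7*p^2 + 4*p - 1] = 14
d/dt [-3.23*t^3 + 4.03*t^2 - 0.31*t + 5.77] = -9.69*t^2 + 8.06*t - 0.31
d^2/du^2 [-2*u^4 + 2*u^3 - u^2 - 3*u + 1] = -24*u^2 + 12*u - 2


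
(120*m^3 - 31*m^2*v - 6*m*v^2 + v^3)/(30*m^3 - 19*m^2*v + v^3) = (-8*m + v)/(-2*m + v)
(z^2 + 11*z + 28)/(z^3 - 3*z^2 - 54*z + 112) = (z + 4)/(z^2 - 10*z + 16)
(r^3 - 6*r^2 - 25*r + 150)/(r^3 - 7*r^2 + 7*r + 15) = (r^2 - r - 30)/(r^2 - 2*r - 3)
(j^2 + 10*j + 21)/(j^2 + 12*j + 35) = (j + 3)/(j + 5)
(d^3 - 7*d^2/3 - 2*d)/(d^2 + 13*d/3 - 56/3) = d*(3*d^2 - 7*d - 6)/(3*d^2 + 13*d - 56)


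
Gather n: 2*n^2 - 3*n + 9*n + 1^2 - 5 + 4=2*n^2 + 6*n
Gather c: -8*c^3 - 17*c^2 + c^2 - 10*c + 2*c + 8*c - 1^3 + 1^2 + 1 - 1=-8*c^3 - 16*c^2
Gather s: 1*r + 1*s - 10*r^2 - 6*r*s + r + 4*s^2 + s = -10*r^2 + 2*r + 4*s^2 + s*(2 - 6*r)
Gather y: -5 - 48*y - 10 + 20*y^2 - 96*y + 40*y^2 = 60*y^2 - 144*y - 15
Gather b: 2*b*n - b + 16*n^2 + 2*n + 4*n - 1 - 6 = b*(2*n - 1) + 16*n^2 + 6*n - 7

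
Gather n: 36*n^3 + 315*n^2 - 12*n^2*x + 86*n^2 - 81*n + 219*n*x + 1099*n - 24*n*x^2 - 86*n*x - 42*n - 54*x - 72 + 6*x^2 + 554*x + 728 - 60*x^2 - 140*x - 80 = 36*n^3 + n^2*(401 - 12*x) + n*(-24*x^2 + 133*x + 976) - 54*x^2 + 360*x + 576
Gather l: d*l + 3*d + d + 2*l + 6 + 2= 4*d + l*(d + 2) + 8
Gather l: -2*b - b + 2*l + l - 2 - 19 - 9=-3*b + 3*l - 30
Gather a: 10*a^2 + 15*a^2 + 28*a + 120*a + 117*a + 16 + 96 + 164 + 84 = 25*a^2 + 265*a + 360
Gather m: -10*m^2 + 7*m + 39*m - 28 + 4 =-10*m^2 + 46*m - 24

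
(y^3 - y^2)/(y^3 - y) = y/(y + 1)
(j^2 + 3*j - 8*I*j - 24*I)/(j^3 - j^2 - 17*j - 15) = (j - 8*I)/(j^2 - 4*j - 5)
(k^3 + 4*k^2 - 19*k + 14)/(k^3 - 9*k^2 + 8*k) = (k^2 + 5*k - 14)/(k*(k - 8))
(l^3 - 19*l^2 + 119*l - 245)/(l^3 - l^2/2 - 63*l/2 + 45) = 2*(l^2 - 14*l + 49)/(2*l^2 + 9*l - 18)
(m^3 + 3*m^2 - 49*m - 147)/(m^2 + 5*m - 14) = (m^2 - 4*m - 21)/(m - 2)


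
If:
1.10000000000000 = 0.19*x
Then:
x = 5.79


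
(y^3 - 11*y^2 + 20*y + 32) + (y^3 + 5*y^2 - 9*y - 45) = 2*y^3 - 6*y^2 + 11*y - 13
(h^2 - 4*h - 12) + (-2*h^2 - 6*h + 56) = -h^2 - 10*h + 44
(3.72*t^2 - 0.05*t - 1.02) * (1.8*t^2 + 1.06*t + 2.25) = 6.696*t^4 + 3.8532*t^3 + 6.481*t^2 - 1.1937*t - 2.295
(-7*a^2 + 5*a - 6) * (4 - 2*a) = 14*a^3 - 38*a^2 + 32*a - 24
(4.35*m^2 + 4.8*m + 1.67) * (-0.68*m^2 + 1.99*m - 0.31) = -2.958*m^4 + 5.3925*m^3 + 7.0679*m^2 + 1.8353*m - 0.5177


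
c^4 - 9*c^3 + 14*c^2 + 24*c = c*(c - 6)*(c - 4)*(c + 1)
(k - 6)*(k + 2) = k^2 - 4*k - 12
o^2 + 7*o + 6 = (o + 1)*(o + 6)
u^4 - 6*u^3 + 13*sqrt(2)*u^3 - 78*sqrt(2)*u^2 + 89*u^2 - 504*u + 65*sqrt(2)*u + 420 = (u - 5)*(u - 1)*(u + 6*sqrt(2))*(u + 7*sqrt(2))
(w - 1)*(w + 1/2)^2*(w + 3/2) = w^4 + 3*w^3/2 - 3*w^2/4 - 11*w/8 - 3/8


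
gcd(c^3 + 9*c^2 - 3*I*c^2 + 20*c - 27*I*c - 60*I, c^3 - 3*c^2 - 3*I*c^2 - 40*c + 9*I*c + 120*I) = c^2 + c*(5 - 3*I) - 15*I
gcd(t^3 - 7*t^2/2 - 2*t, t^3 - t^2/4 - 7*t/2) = t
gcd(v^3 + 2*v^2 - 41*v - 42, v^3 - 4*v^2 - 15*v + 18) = v - 6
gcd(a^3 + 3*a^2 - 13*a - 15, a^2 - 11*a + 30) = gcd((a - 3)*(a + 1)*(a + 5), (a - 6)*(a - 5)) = 1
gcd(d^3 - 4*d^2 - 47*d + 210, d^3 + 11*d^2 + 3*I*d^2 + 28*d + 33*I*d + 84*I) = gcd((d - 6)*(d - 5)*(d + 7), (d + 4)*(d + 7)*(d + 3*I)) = d + 7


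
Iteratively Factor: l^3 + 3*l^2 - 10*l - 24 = (l - 3)*(l^2 + 6*l + 8) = (l - 3)*(l + 2)*(l + 4)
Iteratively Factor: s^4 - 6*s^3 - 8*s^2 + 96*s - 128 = (s - 2)*(s^3 - 4*s^2 - 16*s + 64) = (s - 4)*(s - 2)*(s^2 - 16) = (s - 4)*(s - 2)*(s + 4)*(s - 4)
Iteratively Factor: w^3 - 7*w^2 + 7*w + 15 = (w + 1)*(w^2 - 8*w + 15) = (w - 5)*(w + 1)*(w - 3)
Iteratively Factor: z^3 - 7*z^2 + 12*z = (z - 3)*(z^2 - 4*z) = (z - 4)*(z - 3)*(z)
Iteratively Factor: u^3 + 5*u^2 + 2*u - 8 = (u + 2)*(u^2 + 3*u - 4) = (u + 2)*(u + 4)*(u - 1)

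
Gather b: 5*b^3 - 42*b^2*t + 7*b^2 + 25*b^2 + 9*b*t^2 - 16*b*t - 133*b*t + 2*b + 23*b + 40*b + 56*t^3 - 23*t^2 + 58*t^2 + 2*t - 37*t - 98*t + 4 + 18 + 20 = 5*b^3 + b^2*(32 - 42*t) + b*(9*t^2 - 149*t + 65) + 56*t^3 + 35*t^2 - 133*t + 42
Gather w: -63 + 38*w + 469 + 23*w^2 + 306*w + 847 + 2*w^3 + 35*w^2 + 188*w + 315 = 2*w^3 + 58*w^2 + 532*w + 1568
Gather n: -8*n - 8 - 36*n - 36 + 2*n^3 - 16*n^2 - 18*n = 2*n^3 - 16*n^2 - 62*n - 44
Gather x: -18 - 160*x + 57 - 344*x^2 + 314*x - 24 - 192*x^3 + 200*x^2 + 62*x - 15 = -192*x^3 - 144*x^2 + 216*x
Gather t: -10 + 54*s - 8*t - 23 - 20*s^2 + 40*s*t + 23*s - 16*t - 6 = -20*s^2 + 77*s + t*(40*s - 24) - 39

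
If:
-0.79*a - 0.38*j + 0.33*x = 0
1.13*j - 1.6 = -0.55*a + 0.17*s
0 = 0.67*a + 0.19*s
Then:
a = 0.817942531256855*x - 1.33362579513051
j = 2.77253783724501 - 0.832038420244513*x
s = 4.70278569861812 - 2.88432366285312*x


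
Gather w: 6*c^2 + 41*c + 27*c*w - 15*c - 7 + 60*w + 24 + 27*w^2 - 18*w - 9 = 6*c^2 + 26*c + 27*w^2 + w*(27*c + 42) + 8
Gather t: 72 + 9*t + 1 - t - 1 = 8*t + 72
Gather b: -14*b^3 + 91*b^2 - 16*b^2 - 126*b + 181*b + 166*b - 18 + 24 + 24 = -14*b^3 + 75*b^2 + 221*b + 30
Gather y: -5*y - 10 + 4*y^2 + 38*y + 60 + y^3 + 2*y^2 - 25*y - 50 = y^3 + 6*y^2 + 8*y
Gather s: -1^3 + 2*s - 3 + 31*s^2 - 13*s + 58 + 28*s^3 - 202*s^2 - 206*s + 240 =28*s^3 - 171*s^2 - 217*s + 294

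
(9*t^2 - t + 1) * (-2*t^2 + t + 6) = -18*t^4 + 11*t^3 + 51*t^2 - 5*t + 6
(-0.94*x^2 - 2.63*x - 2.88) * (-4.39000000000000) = 4.1266*x^2 + 11.5457*x + 12.6432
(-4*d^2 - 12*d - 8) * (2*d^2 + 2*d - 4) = -8*d^4 - 32*d^3 - 24*d^2 + 32*d + 32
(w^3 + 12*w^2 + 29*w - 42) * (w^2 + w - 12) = w^5 + 13*w^4 + 29*w^3 - 157*w^2 - 390*w + 504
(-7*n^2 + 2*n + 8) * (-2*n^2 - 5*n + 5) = 14*n^4 + 31*n^3 - 61*n^2 - 30*n + 40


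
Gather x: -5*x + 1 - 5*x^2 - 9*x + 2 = -5*x^2 - 14*x + 3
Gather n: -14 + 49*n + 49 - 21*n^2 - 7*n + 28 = -21*n^2 + 42*n + 63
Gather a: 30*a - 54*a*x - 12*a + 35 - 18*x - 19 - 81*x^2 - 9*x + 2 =a*(18 - 54*x) - 81*x^2 - 27*x + 18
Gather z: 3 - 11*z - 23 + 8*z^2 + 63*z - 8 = 8*z^2 + 52*z - 28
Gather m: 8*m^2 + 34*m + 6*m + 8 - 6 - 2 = 8*m^2 + 40*m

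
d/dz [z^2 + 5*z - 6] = 2*z + 5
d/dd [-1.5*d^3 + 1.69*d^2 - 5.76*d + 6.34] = -4.5*d^2 + 3.38*d - 5.76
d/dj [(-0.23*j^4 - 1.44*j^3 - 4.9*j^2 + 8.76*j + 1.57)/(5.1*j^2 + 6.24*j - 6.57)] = (-2.346*j^5 - 11.6496*j^4 - 11.9268*j^3 - 46.8696*j^2 + 48.372*j - 67.35)/(26.01*j^4 + 63.648*j^3 - 28.0764*j^2 - 81.9936*j + 43.1649)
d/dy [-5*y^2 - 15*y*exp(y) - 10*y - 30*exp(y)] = -15*y*exp(y) - 10*y - 45*exp(y) - 10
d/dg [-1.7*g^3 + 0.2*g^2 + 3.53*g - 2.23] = -5.1*g^2 + 0.4*g + 3.53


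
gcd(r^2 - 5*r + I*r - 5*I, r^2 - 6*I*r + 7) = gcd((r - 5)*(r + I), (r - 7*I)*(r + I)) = r + I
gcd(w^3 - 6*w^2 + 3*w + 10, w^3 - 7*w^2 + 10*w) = w^2 - 7*w + 10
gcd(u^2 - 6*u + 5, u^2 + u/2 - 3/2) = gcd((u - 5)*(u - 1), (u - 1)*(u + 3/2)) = u - 1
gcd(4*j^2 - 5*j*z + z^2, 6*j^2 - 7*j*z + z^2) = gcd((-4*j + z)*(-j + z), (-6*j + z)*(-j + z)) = -j + z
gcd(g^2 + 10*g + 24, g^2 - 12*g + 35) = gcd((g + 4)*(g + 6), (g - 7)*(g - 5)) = 1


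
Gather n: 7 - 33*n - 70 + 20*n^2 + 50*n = 20*n^2 + 17*n - 63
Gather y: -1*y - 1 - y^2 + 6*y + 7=-y^2 + 5*y + 6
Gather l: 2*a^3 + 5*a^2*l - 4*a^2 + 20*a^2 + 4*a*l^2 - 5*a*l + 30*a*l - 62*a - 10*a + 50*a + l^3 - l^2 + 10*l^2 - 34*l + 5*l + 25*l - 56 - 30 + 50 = 2*a^3 + 16*a^2 - 22*a + l^3 + l^2*(4*a + 9) + l*(5*a^2 + 25*a - 4) - 36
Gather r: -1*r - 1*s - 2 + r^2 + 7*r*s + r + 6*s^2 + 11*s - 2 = r^2 + 7*r*s + 6*s^2 + 10*s - 4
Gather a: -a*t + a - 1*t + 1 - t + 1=a*(1 - t) - 2*t + 2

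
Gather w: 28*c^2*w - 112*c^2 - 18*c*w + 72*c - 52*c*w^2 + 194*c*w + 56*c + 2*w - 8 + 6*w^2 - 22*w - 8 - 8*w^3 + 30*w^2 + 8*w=-112*c^2 + 128*c - 8*w^3 + w^2*(36 - 52*c) + w*(28*c^2 + 176*c - 12) - 16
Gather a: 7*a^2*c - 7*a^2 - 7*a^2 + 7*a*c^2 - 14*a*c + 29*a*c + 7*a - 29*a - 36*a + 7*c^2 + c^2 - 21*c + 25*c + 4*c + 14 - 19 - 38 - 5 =a^2*(7*c - 14) + a*(7*c^2 + 15*c - 58) + 8*c^2 + 8*c - 48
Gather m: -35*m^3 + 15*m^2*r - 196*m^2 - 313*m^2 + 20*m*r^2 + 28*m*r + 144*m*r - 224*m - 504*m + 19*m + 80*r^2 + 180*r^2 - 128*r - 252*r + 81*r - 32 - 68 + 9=-35*m^3 + m^2*(15*r - 509) + m*(20*r^2 + 172*r - 709) + 260*r^2 - 299*r - 91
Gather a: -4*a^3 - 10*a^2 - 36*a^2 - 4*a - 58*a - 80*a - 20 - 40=-4*a^3 - 46*a^2 - 142*a - 60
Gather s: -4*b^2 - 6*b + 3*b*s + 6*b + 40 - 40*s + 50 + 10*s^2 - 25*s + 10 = -4*b^2 + 10*s^2 + s*(3*b - 65) + 100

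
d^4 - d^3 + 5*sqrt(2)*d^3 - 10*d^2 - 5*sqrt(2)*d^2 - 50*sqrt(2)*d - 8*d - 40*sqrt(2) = (d - 4)*(d + 1)*(d + 2)*(d + 5*sqrt(2))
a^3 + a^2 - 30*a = a*(a - 5)*(a + 6)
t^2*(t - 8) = t^3 - 8*t^2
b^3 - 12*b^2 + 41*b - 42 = (b - 7)*(b - 3)*(b - 2)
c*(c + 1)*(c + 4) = c^3 + 5*c^2 + 4*c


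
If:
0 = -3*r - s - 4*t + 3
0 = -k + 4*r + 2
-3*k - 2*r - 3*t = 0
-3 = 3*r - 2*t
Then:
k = -10/37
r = -21/37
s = 78/37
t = 24/37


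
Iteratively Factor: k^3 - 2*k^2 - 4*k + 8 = (k + 2)*(k^2 - 4*k + 4) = (k - 2)*(k + 2)*(k - 2)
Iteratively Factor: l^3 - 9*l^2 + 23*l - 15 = (l - 5)*(l^2 - 4*l + 3) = (l - 5)*(l - 1)*(l - 3)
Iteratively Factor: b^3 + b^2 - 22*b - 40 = (b - 5)*(b^2 + 6*b + 8) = (b - 5)*(b + 4)*(b + 2)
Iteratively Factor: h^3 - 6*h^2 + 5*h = (h)*(h^2 - 6*h + 5) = h*(h - 1)*(h - 5)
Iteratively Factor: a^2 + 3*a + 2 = (a + 1)*(a + 2)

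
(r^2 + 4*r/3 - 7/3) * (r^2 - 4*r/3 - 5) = r^4 - 82*r^2/9 - 32*r/9 + 35/3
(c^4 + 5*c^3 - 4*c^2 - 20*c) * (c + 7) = c^5 + 12*c^4 + 31*c^3 - 48*c^2 - 140*c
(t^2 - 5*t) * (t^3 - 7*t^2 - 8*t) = t^5 - 12*t^4 + 27*t^3 + 40*t^2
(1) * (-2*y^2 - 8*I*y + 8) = -2*y^2 - 8*I*y + 8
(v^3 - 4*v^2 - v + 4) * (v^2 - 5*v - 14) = v^5 - 9*v^4 + 5*v^3 + 65*v^2 - 6*v - 56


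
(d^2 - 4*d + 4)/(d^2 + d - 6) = (d - 2)/(d + 3)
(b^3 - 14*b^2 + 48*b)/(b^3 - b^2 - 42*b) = (-b^2 + 14*b - 48)/(-b^2 + b + 42)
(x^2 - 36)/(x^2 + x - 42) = (x + 6)/(x + 7)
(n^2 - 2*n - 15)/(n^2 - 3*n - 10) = (n + 3)/(n + 2)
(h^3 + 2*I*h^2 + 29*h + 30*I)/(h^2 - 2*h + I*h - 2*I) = (h^2 + I*h + 30)/(h - 2)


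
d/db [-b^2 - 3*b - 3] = -2*b - 3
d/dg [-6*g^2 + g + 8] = 1 - 12*g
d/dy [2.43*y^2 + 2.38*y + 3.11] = 4.86*y + 2.38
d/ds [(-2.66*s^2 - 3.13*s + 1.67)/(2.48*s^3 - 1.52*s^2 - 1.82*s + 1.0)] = (6.5968*s^4 + 15.5248*s^3 - 12.3412*s^2 - 0.243200000000001*s - 0.0905999999999998)/(6.1504*s^6 - 7.5392*s^5 - 6.7168*s^4 + 10.4928*s^3 + 0.2724*s^2 - 3.64*s + 1.0)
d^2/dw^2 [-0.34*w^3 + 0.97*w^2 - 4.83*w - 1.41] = 1.94 - 2.04*w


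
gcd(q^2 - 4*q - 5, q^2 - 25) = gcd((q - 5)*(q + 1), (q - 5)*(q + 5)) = q - 5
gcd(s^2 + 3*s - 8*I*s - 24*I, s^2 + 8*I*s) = 1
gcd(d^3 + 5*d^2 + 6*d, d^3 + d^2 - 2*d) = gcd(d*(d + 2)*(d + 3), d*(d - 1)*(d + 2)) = d^2 + 2*d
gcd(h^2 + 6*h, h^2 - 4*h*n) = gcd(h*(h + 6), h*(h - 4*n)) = h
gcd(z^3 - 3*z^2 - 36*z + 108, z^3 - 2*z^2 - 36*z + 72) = z^2 - 36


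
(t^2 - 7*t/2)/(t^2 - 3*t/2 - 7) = t/(t + 2)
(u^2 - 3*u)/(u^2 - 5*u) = (u - 3)/(u - 5)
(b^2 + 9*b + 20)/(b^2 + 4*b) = (b + 5)/b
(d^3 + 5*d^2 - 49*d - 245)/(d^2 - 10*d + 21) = (d^2 + 12*d + 35)/(d - 3)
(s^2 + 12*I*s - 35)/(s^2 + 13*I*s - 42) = (s + 5*I)/(s + 6*I)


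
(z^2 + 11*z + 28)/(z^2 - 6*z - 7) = (z^2 + 11*z + 28)/(z^2 - 6*z - 7)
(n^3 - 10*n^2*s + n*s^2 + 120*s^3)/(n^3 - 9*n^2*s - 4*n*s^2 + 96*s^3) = (-n + 5*s)/(-n + 4*s)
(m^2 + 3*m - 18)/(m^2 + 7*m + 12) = (m^2 + 3*m - 18)/(m^2 + 7*m + 12)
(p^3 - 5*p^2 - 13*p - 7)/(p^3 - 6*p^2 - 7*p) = (p + 1)/p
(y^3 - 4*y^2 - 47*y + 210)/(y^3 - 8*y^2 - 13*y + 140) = (y^2 + y - 42)/(y^2 - 3*y - 28)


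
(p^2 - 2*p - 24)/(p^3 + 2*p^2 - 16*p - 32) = (p - 6)/(p^2 - 2*p - 8)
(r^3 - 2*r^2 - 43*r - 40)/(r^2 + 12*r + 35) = (r^2 - 7*r - 8)/(r + 7)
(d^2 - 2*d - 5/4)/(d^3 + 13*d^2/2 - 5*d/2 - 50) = (d + 1/2)/(d^2 + 9*d + 20)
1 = 1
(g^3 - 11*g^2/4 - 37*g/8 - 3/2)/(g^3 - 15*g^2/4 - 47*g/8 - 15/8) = (g - 4)/(g - 5)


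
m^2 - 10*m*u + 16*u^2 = (m - 8*u)*(m - 2*u)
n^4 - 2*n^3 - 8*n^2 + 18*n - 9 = (n - 3)*(n - 1)^2*(n + 3)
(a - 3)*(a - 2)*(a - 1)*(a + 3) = a^4 - 3*a^3 - 7*a^2 + 27*a - 18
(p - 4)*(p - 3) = p^2 - 7*p + 12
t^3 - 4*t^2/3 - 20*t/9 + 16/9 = (t - 2)*(t - 2/3)*(t + 4/3)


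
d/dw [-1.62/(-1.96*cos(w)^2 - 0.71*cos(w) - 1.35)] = (6.3504*cos(w) + 1.1502)*sin(w)/(1.96*cos(w)^2 + 0.71*cos(w) + 1.35)^2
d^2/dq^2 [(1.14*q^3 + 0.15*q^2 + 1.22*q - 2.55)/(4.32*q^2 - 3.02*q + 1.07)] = (5.6843418860808e-14*q^5 - 2.8421709430404e-14*q^4 + 59.705616*q^3 - 311.797656*q^2 + 173.605068*q - 14.711714)/(80.621568*q^6 - 169.081344*q^5 + 178.106688*q^4 - 111.301496*q^3 + 44.114388*q^2 - 10.372794*q + 1.225043)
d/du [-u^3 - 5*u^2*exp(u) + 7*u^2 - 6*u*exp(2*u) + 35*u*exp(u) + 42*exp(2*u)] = -5*u^2*exp(u) - 3*u^2 - 12*u*exp(2*u) + 25*u*exp(u) + 14*u + 78*exp(2*u) + 35*exp(u)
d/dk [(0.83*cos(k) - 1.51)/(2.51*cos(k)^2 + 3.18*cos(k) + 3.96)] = (2.0833*cos(k)^2 - 7.5802*cos(k) - 8.0886)*sin(k)/(6.3001*cos(k)^4 + 15.9636*cos(k)^3 + 29.9916*cos(k)^2 + 25.1856*cos(k) + 15.6816)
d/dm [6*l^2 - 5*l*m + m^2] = -5*l + 2*m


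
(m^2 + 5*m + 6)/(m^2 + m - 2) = (m + 3)/(m - 1)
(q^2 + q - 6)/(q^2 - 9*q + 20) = (q^2 + q - 6)/(q^2 - 9*q + 20)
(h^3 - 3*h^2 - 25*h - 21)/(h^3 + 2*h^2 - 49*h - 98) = (h^2 + 4*h + 3)/(h^2 + 9*h + 14)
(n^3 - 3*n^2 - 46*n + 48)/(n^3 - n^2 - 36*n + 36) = (n - 8)/(n - 6)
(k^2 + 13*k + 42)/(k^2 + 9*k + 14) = (k + 6)/(k + 2)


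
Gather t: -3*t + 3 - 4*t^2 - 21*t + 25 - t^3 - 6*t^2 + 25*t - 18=-t^3 - 10*t^2 + t + 10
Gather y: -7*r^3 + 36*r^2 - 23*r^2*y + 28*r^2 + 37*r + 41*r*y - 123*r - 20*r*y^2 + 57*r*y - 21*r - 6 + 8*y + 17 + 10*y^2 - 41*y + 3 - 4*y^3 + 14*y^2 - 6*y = -7*r^3 + 64*r^2 - 107*r - 4*y^3 + y^2*(24 - 20*r) + y*(-23*r^2 + 98*r - 39) + 14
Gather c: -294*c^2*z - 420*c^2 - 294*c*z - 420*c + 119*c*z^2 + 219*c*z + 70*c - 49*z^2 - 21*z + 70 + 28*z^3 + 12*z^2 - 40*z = c^2*(-294*z - 420) + c*(119*z^2 - 75*z - 350) + 28*z^3 - 37*z^2 - 61*z + 70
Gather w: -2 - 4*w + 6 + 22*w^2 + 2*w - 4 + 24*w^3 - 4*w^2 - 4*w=24*w^3 + 18*w^2 - 6*w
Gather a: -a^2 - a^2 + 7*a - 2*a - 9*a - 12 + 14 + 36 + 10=-2*a^2 - 4*a + 48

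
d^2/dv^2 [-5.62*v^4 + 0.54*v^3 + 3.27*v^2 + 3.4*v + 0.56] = -67.44*v^2 + 3.24*v + 6.54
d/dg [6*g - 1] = 6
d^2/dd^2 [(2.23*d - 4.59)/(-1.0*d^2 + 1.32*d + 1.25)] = ((2.0*d - 1.32)*(2.23*d - 4.59)*(4.0*d - 2.64) + (13.38*d - 15.0672)*(-1.0*d^2 + 1.32*d + 1.25))/(-1.0*d^2 + 1.32*d + 1.25)^3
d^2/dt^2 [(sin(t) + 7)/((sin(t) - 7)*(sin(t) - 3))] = (-sin(t)^5 - 38*sin(t)^4 + 338*sin(t)^3 - 280*sin(t)^2 - 2457*sin(t) + 1526)/((sin(t) - 7)^3*(sin(t) - 3)^3)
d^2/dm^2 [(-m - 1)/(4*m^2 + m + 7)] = 2*(-(m + 1)*(8*m + 1)^2 + (12*m + 5)*(4*m^2 + m + 7))/(4*m^2 + m + 7)^3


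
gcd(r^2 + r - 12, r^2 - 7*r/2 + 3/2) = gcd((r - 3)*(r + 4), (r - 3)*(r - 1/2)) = r - 3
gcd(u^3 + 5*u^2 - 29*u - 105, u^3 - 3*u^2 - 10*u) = u - 5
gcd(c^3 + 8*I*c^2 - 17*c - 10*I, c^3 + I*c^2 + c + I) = c + I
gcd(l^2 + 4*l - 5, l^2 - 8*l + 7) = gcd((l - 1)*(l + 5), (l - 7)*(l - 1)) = l - 1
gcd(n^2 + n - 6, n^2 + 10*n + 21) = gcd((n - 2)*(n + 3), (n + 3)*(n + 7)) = n + 3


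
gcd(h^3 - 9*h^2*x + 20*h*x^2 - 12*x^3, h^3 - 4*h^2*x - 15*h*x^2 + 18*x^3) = h^2 - 7*h*x + 6*x^2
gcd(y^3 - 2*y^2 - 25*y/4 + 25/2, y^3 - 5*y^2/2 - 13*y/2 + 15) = y^2 + y/2 - 5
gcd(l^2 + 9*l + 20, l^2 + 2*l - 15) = l + 5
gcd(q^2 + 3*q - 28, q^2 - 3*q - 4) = q - 4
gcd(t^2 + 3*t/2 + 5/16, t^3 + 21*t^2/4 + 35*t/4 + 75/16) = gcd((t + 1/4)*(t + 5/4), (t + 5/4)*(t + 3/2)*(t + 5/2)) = t + 5/4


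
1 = 1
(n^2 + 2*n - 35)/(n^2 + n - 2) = (n^2 + 2*n - 35)/(n^2 + n - 2)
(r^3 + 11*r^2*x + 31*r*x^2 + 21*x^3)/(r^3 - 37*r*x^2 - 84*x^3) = (-r^2 - 8*r*x - 7*x^2)/(-r^2 + 3*r*x + 28*x^2)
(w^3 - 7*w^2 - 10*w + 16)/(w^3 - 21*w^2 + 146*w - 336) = (w^2 + w - 2)/(w^2 - 13*w + 42)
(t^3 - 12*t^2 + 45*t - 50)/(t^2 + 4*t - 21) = (t^3 - 12*t^2 + 45*t - 50)/(t^2 + 4*t - 21)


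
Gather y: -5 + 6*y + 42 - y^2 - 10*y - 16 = -y^2 - 4*y + 21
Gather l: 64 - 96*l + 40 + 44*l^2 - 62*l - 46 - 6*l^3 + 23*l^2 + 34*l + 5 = -6*l^3 + 67*l^2 - 124*l + 63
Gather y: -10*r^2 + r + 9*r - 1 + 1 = -10*r^2 + 10*r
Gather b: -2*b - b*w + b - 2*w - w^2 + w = b*(-w - 1) - w^2 - w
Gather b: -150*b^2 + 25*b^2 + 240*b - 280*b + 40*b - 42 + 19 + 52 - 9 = 20 - 125*b^2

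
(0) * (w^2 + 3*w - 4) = 0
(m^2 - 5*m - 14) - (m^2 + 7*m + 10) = -12*m - 24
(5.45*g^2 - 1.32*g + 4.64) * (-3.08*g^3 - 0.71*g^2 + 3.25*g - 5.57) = -16.786*g^5 + 0.1961*g^4 + 4.3585*g^3 - 37.9409*g^2 + 22.4324*g - 25.8448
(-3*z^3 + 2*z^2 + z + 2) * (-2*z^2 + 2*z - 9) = 6*z^5 - 10*z^4 + 29*z^3 - 20*z^2 - 5*z - 18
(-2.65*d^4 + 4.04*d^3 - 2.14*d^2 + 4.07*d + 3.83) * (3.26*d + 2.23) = -8.639*d^5 + 7.2609*d^4 + 2.0328*d^3 + 8.496*d^2 + 21.5619*d + 8.5409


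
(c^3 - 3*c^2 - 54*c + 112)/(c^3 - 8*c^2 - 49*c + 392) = (c - 2)/(c - 7)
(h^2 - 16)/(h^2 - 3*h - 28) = (h - 4)/(h - 7)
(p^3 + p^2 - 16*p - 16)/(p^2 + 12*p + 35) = (p^3 + p^2 - 16*p - 16)/(p^2 + 12*p + 35)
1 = 1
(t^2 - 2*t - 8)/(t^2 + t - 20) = (t + 2)/(t + 5)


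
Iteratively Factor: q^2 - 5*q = (q - 5)*(q)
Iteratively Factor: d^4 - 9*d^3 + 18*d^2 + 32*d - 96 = (d - 4)*(d^3 - 5*d^2 - 2*d + 24) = (d - 4)*(d + 2)*(d^2 - 7*d + 12) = (d - 4)^2*(d + 2)*(d - 3)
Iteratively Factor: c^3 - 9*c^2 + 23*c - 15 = (c - 1)*(c^2 - 8*c + 15) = (c - 3)*(c - 1)*(c - 5)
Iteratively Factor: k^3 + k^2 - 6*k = (k - 2)*(k^2 + 3*k) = (k - 2)*(k + 3)*(k)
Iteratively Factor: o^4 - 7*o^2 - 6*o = (o - 3)*(o^3 + 3*o^2 + 2*o) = (o - 3)*(o + 2)*(o^2 + o) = (o - 3)*(o + 1)*(o + 2)*(o)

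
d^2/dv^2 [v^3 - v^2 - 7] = 6*v - 2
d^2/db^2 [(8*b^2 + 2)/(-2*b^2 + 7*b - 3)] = 4*(-56*b^3 + 60*b^2 + 42*b - 79)/(8*b^6 - 84*b^5 + 330*b^4 - 595*b^3 + 495*b^2 - 189*b + 27)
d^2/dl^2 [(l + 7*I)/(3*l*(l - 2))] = 2*(l^3 + 21*I*l^2 - 42*I*l + 28*I)/(3*l^3*(l^3 - 6*l^2 + 12*l - 8))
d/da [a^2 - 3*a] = 2*a - 3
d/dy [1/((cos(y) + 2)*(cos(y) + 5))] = (2*cos(y) + 7)*sin(y)/((cos(y) + 2)^2*(cos(y) + 5)^2)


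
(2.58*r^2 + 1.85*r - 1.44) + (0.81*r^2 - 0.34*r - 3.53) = 3.39*r^2 + 1.51*r - 4.97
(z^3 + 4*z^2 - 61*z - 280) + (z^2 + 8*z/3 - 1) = z^3 + 5*z^2 - 175*z/3 - 281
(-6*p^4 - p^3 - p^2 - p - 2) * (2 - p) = 6*p^5 - 11*p^4 - p^3 - p^2 - 4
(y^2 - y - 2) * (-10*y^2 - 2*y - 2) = -10*y^4 + 8*y^3 + 20*y^2 + 6*y + 4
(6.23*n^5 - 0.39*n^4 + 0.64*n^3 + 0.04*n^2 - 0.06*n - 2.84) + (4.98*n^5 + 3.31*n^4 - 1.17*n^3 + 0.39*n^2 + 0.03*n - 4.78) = 11.21*n^5 + 2.92*n^4 - 0.53*n^3 + 0.43*n^2 - 0.03*n - 7.62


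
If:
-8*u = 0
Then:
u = 0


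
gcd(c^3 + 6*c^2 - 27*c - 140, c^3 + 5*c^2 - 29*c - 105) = c^2 + 2*c - 35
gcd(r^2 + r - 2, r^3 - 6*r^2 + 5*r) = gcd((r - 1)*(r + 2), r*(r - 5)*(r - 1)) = r - 1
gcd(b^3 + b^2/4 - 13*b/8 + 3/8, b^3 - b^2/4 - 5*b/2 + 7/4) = b - 1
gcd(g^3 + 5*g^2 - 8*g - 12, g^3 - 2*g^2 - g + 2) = g^2 - g - 2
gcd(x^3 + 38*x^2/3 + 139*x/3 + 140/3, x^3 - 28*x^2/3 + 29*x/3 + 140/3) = x + 5/3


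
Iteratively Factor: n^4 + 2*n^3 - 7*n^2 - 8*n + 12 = (n - 1)*(n^3 + 3*n^2 - 4*n - 12) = (n - 1)*(n + 3)*(n^2 - 4) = (n - 1)*(n + 2)*(n + 3)*(n - 2)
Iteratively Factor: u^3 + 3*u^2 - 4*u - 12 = (u + 3)*(u^2 - 4) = (u + 2)*(u + 3)*(u - 2)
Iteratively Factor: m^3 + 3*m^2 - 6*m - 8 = (m + 1)*(m^2 + 2*m - 8) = (m - 2)*(m + 1)*(m + 4)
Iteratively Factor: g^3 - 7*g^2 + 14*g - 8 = (g - 4)*(g^2 - 3*g + 2) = (g - 4)*(g - 2)*(g - 1)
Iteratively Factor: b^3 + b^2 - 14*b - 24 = (b + 2)*(b^2 - b - 12) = (b - 4)*(b + 2)*(b + 3)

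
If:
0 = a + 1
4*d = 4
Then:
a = -1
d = 1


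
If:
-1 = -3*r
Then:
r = 1/3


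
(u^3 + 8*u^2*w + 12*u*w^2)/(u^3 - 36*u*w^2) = (u + 2*w)/(u - 6*w)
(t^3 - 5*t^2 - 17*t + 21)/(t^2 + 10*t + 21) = (t^2 - 8*t + 7)/(t + 7)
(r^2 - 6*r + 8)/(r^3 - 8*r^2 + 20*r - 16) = 1/(r - 2)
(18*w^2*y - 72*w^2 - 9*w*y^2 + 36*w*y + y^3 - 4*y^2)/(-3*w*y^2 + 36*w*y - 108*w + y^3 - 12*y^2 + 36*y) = (-6*w*y + 24*w + y^2 - 4*y)/(y^2 - 12*y + 36)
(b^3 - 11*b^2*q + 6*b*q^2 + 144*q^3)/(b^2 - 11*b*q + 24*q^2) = (-b^2 + 3*b*q + 18*q^2)/(-b + 3*q)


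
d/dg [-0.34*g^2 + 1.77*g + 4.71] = 1.77 - 0.68*g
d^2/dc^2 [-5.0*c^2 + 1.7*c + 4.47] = -10.0000000000000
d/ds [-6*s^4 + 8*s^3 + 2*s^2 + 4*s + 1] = -24*s^3 + 24*s^2 + 4*s + 4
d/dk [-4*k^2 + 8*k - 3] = 8 - 8*k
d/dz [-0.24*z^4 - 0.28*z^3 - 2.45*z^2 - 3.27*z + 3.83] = -0.96*z^3 - 0.84*z^2 - 4.9*z - 3.27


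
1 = 1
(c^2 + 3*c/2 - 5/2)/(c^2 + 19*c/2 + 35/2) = (c - 1)/(c + 7)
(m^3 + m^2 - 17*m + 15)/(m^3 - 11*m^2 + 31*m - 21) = (m + 5)/(m - 7)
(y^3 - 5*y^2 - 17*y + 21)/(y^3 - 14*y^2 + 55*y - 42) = (y + 3)/(y - 6)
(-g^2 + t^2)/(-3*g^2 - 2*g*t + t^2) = (-g + t)/(-3*g + t)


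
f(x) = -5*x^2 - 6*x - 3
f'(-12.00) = 114.00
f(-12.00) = -651.00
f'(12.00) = -126.00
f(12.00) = -795.00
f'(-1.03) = 4.30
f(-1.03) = -2.12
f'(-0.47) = -1.30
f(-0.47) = -1.28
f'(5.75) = -63.50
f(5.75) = -202.81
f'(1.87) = -24.70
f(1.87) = -31.70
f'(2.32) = -29.20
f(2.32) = -43.83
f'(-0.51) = -0.90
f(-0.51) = -1.24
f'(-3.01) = 24.10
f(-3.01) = -30.24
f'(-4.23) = 36.30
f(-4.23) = -67.08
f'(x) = -10*x - 6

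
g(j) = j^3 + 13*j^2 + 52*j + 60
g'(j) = 3*j^2 + 26*j + 52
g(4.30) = 603.48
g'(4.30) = 219.27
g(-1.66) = 4.93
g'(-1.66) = 17.11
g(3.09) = 374.31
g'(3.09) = 160.98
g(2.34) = 265.68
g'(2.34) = 129.27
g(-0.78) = 26.87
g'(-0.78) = 33.55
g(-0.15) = 52.49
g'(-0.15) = 48.17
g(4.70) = 695.39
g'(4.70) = 240.47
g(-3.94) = -4.24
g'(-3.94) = -3.87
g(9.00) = 2310.00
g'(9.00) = 529.00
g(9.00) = 2310.00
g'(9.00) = 529.00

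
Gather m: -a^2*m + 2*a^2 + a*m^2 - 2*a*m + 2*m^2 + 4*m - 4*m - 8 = 2*a^2 + m^2*(a + 2) + m*(-a^2 - 2*a) - 8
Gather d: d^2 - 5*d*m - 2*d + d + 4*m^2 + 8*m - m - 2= d^2 + d*(-5*m - 1) + 4*m^2 + 7*m - 2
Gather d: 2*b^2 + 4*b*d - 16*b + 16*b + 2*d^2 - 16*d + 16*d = 2*b^2 + 4*b*d + 2*d^2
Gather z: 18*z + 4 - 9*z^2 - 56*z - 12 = -9*z^2 - 38*z - 8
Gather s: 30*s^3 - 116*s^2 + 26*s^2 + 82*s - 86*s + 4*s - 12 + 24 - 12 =30*s^3 - 90*s^2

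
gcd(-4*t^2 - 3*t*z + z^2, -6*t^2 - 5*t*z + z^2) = t + z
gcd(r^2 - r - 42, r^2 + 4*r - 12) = r + 6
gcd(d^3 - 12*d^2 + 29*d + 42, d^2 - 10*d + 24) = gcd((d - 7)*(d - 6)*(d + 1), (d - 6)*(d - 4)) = d - 6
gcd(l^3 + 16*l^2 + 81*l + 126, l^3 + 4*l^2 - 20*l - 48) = l + 6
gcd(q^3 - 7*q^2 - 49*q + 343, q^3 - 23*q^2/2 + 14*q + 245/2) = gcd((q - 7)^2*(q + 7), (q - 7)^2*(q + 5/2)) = q^2 - 14*q + 49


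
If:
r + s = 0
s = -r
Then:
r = -s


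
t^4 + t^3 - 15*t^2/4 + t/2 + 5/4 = (t - 1)^2*(t + 1/2)*(t + 5/2)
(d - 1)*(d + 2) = d^2 + d - 2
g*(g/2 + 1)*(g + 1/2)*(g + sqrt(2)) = g^4/2 + sqrt(2)*g^3/2 + 5*g^3/4 + g^2/2 + 5*sqrt(2)*g^2/4 + sqrt(2)*g/2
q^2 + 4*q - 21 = (q - 3)*(q + 7)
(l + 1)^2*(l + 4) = l^3 + 6*l^2 + 9*l + 4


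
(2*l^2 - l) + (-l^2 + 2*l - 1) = l^2 + l - 1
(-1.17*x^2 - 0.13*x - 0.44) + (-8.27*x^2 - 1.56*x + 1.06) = -9.44*x^2 - 1.69*x + 0.62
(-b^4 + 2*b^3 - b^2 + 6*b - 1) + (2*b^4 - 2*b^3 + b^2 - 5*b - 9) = b^4 + b - 10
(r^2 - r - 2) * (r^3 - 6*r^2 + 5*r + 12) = r^5 - 7*r^4 + 9*r^3 + 19*r^2 - 22*r - 24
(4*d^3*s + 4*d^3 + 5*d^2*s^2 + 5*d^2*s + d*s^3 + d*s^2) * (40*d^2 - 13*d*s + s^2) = 160*d^5*s + 160*d^5 + 148*d^4*s^2 + 148*d^4*s - 21*d^3*s^3 - 21*d^3*s^2 - 8*d^2*s^4 - 8*d^2*s^3 + d*s^5 + d*s^4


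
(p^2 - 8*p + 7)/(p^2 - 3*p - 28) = (p - 1)/(p + 4)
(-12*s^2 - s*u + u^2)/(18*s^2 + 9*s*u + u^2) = (-4*s + u)/(6*s + u)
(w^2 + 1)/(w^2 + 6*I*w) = (w^2 + 1)/(w*(w + 6*I))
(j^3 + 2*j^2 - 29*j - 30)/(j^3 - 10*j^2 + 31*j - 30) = (j^2 + 7*j + 6)/(j^2 - 5*j + 6)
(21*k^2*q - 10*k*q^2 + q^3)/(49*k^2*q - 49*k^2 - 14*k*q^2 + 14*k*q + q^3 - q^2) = q*(-3*k + q)/(-7*k*q + 7*k + q^2 - q)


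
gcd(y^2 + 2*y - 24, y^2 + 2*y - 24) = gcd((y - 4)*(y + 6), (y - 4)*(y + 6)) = y^2 + 2*y - 24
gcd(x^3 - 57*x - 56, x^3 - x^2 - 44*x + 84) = x + 7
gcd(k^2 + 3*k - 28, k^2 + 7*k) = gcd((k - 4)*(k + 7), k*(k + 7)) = k + 7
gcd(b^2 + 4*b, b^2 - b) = b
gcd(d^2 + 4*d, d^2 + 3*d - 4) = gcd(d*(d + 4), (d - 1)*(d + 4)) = d + 4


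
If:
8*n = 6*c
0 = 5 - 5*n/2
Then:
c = 8/3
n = 2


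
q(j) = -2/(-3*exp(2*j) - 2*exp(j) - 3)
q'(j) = -2*(6*exp(2*j) + 2*exp(j))/(-3*exp(2*j) - 2*exp(j) - 3)^2 = (-12*exp(j) - 4)*exp(j)/(3*exp(2*j) + 2*exp(j) + 3)^2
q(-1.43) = 0.55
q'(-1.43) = -0.12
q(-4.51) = 0.66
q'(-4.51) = -0.00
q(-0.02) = 0.26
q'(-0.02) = -0.25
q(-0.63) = 0.41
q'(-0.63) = -0.23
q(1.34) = 0.04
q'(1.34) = -0.06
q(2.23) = 0.01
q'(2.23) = -0.01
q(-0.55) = 0.39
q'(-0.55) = -0.24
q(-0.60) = 0.40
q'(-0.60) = -0.23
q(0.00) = 0.25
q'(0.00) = -0.25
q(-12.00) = 0.67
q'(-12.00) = 0.00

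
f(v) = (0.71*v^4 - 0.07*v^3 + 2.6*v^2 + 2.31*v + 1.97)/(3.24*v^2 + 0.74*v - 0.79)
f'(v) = (-6.48*v - 0.74)*(0.71*v^4 - 0.07*v^3 + 2.6*v^2 + 2.31*v + 1.97)/(3.24*v^2 + 0.74*v - 0.79)^2 + (2.84*v^3 - 0.21*v^2 + 5.2*v + 2.31)/(3.24*v^2 + 0.74*v - 0.79) = (4.6008*v^5 + 1.3494*v^4 - 2.3472*v^3 - 5.3945*v^2 - 16.8736*v - 3.2827)/(10.4976*v^4 + 4.7952*v^3 - 4.5716*v^2 - 1.1692*v + 0.6241)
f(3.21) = 3.12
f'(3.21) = 1.24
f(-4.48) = 5.52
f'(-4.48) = -2.04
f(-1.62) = 1.57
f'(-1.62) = -0.52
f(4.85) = 5.81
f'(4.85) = 2.02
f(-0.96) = 1.89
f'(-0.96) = 3.36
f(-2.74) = 2.63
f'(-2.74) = -1.26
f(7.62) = 13.13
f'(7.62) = 3.26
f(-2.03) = 1.87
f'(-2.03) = -0.88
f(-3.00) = 2.98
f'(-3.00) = -1.38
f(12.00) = 31.61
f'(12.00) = 5.18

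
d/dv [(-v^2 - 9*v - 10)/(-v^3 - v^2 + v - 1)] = (-v^4 - 18*v^3 - 40*v^2 - 18*v + 19)/(v^6 + 2*v^5 - v^4 + 3*v^2 - 2*v + 1)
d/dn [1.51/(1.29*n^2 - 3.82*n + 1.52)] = (5.7682 - 3.8958*n)/(1.29*n^2 - 3.82*n + 1.52)^2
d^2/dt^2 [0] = 0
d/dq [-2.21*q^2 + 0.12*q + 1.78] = 0.12 - 4.42*q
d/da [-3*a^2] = -6*a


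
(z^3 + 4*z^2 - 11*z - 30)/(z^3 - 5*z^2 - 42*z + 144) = (z^2 + 7*z + 10)/(z^2 - 2*z - 48)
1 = 1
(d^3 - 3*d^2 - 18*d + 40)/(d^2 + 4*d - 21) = (d^3 - 3*d^2 - 18*d + 40)/(d^2 + 4*d - 21)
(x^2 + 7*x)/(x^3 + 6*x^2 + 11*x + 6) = x*(x + 7)/(x^3 + 6*x^2 + 11*x + 6)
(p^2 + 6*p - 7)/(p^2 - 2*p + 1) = (p + 7)/(p - 1)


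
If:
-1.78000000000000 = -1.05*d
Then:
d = 1.70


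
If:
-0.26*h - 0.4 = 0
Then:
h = -1.54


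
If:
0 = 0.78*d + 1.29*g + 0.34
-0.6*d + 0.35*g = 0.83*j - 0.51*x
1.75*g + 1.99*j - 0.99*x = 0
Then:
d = 0.0774847037755559*x - 0.227161368949908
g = -0.0468512162363826*x - 0.12621250559618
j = 0.538688255484256*x + 0.110990896881063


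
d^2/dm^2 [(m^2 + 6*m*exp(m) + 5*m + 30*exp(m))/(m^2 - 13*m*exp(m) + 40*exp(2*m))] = (((m^2 + 6*m*exp(m) + 5*m + 30*exp(m))*(13*m*exp(m) - 160*exp(2*m) + 26*exp(m) - 2) + 2*(6*m*exp(m) + 2*m + 36*exp(m) + 5)*(13*m*exp(m) - 2*m - 80*exp(2*m) + 13*exp(m)))*(m^2 - 13*m*exp(m) + 40*exp(2*m)) + (m^2 - 13*m*exp(m) + 40*exp(2*m))^2*(6*m*exp(m) + 42*exp(m) + 2) + (2*m^2 + 12*m*exp(m) + 10*m + 60*exp(m))*(13*m*exp(m) - 2*m - 80*exp(2*m) + 13*exp(m))^2)/(m^2 - 13*m*exp(m) + 40*exp(2*m))^3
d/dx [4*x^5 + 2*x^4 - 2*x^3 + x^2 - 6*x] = 20*x^4 + 8*x^3 - 6*x^2 + 2*x - 6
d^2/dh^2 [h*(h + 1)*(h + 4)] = 6*h + 10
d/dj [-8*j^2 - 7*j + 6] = -16*j - 7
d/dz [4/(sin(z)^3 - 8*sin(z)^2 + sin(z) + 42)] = 4*(-3*sin(z)^2 + 16*sin(z) - 1)*cos(z)/(sin(z)^3 - 8*sin(z)^2 + sin(z) + 42)^2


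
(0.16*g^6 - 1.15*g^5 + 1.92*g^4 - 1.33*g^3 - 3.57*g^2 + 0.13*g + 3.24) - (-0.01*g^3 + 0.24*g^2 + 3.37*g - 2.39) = 0.16*g^6 - 1.15*g^5 + 1.92*g^4 - 1.32*g^3 - 3.81*g^2 - 3.24*g + 5.63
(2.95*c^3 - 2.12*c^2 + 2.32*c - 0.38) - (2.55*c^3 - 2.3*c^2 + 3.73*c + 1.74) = 0.4*c^3 + 0.18*c^2 - 1.41*c - 2.12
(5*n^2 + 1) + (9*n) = 5*n^2 + 9*n + 1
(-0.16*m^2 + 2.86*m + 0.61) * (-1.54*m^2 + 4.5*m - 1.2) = 0.2464*m^4 - 5.1244*m^3 + 12.1226*m^2 - 0.687*m - 0.732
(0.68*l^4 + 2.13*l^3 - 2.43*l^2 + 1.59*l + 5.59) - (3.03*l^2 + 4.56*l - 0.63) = 0.68*l^4 + 2.13*l^3 - 5.46*l^2 - 2.97*l + 6.22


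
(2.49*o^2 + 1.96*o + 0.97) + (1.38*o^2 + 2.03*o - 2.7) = 3.87*o^2 + 3.99*o - 1.73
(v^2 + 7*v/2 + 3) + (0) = v^2 + 7*v/2 + 3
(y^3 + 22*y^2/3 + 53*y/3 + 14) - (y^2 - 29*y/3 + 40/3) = y^3 + 19*y^2/3 + 82*y/3 + 2/3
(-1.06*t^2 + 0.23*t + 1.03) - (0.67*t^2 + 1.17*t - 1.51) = -1.73*t^2 - 0.94*t + 2.54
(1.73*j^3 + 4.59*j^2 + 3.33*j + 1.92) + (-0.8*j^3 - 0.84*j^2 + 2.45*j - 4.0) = 0.93*j^3 + 3.75*j^2 + 5.78*j - 2.08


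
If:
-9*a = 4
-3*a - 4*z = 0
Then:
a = -4/9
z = 1/3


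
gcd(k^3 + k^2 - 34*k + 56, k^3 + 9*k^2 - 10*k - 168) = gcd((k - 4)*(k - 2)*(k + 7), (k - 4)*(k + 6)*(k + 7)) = k^2 + 3*k - 28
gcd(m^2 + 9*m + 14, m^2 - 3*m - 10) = m + 2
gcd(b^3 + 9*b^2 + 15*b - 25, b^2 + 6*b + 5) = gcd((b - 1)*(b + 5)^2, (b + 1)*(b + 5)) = b + 5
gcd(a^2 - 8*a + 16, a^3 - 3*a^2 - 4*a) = a - 4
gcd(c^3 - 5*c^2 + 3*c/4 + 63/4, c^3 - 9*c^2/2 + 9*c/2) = c - 3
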